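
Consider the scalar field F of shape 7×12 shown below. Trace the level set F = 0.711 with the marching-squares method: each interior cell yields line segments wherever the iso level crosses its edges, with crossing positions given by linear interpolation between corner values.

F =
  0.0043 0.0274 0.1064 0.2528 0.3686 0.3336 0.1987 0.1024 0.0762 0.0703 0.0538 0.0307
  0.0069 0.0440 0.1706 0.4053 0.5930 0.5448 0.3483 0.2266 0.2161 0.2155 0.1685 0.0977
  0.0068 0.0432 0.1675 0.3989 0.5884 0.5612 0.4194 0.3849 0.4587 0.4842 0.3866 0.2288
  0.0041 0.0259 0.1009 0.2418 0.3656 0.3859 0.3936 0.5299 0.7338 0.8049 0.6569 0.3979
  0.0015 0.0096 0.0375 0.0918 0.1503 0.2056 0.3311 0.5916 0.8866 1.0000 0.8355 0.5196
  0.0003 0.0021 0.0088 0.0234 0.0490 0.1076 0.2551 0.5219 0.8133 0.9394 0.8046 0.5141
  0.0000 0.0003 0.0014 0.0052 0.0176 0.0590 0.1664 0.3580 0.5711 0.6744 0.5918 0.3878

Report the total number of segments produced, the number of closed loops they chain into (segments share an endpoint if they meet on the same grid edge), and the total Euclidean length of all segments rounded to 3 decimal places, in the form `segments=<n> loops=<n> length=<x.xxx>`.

segments=12 loops=1 length=9.550

cell (2,7): code 0100 → (2.917,8.000)–(3.000,7.888)
cell (2,8): code 1100 → (2.707,9.000)–(2.917,8.000)
cell (2,9): code 1000 → (3.000,9.634)–(2.707,9.000)
cell (3,7): code 0110 → (3.000,7.888)–(4.000,7.405)
cell (3,9): code 1101 → (3.303,10.000)–(3.000,9.634)
cell (3,10): code 1000 → (4.000,10.394)–(3.303,10.000)
cell (4,7): code 0110 → (4.000,7.405)–(5.000,7.649)
cell (4,10): code 1001 → (5.000,10.322)–(4.000,10.394)
cell (5,7): code 0010 → (5.000,7.649)–(5.422,8.000)
cell (5,8): code 0011 → (5.422,8.000)–(5.862,9.000)
cell (5,9): code 0011 → (5.862,9.000)–(5.440,10.000)
cell (5,10): code 0001 → (5.440,10.000)–(5.000,10.322)
total: 12 segments, chained into 1 closed loop(s), length Σ = 9.550149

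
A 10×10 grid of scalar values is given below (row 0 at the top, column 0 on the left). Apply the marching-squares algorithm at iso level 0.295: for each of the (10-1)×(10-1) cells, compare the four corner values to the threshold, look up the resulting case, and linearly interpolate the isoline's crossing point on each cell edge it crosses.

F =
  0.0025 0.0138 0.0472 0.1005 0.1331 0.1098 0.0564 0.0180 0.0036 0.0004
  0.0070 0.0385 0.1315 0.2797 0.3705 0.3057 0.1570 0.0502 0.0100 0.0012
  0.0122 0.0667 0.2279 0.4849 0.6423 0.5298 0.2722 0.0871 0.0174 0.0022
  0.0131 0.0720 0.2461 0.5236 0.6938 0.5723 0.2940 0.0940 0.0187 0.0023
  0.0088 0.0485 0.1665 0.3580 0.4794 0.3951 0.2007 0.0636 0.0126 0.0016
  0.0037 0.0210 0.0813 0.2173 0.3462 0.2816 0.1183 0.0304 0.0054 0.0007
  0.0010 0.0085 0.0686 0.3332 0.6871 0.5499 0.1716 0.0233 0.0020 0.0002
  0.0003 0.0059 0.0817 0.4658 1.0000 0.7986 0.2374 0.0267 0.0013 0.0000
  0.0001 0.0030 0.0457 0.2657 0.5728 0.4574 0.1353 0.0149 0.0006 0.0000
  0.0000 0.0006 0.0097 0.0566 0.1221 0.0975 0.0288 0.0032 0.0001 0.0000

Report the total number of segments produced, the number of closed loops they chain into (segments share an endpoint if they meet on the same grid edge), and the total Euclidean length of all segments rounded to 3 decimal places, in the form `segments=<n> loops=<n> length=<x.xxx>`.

segments=26 loops=1 length=21.260

cell (0,3): code 0100 → (0.682,4.000)–(1.000,3.169)
cell (0,4): code 1100 → (0.945,5.000)–(0.682,4.000)
cell (0,5): code 1000 → (1.000,5.072)–(0.945,5.000)
cell (1,2): code 0100 → (1.075,3.000)–(2.000,2.261)
cell (1,3): code 1110 → (1.000,3.169)–(1.075,3.000)
cell (1,5): code 1001 → (2.000,5.911)–(1.000,5.072)
cell (2,2): code 0110 → (2.000,2.261)–(3.000,2.176)
cell (2,5): code 1001 → (3.000,5.996)–(2.000,5.911)
cell (3,2): code 0110 → (3.000,2.176)–(4.000,2.671)
cell (3,5): code 1001 → (4.000,5.515)–(3.000,5.996)
cell (4,2): code 0010 → (4.000,2.671)–(4.448,3.000)
cell (4,3): code 0111 → (4.448,3.000)–(5.000,3.603)
cell (4,4): code 1011 → (5.000,4.793)–(4.882,5.000)
cell (4,5): code 0001 → (4.882,5.000)–(4.000,5.515)
cell (5,2): code 0100 → (5.670,3.000)–(6.000,2.856)
cell (5,3): code 1110 → (5.000,3.603)–(5.670,3.000)
cell (5,4): code 1101 → (5.050,5.000)–(5.000,4.793)
cell (5,5): code 1000 → (6.000,5.674)–(5.050,5.000)
cell (6,2): code 0110 → (6.000,2.856)–(7.000,2.555)
cell (6,5): code 1001 → (7.000,5.897)–(6.000,5.674)
cell (7,2): code 0010 → (7.000,2.555)–(7.854,3.000)
cell (7,3): code 0111 → (7.854,3.000)–(8.000,3.095)
cell (7,5): code 1001 → (8.000,5.504)–(7.000,5.897)
cell (8,3): code 0010 → (8.000,3.095)–(8.616,4.000)
cell (8,4): code 0011 → (8.616,4.000)–(8.451,5.000)
cell (8,5): code 0001 → (8.451,5.000)–(8.000,5.504)
total: 26 segments, chained into 1 closed loop(s), length Σ = 21.259555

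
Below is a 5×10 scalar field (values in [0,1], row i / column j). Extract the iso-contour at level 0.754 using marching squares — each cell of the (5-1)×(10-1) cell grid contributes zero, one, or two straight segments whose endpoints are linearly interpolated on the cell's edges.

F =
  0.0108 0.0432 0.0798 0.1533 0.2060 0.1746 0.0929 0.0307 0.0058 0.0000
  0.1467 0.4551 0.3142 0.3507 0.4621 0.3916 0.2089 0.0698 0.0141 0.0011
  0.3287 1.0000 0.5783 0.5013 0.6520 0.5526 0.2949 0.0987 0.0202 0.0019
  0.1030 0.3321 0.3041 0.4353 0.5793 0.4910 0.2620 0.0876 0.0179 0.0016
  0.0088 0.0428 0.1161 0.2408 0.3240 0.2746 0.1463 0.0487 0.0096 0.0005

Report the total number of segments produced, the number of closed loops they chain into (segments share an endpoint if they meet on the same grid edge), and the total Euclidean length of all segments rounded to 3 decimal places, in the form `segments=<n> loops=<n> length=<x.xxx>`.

segments=4 loops=1 length=2.529

cell (1,0): code 0100 → (1.549,1.000)–(2.000,0.634)
cell (1,1): code 1000 → (2.000,1.583)–(1.549,1.000)
cell (2,0): code 0010 → (2.000,0.634)–(2.368,1.000)
cell (2,1): code 0001 → (2.368,1.000)–(2.000,1.583)
total: 4 segments, chained into 1 closed loop(s), length Σ = 2.528570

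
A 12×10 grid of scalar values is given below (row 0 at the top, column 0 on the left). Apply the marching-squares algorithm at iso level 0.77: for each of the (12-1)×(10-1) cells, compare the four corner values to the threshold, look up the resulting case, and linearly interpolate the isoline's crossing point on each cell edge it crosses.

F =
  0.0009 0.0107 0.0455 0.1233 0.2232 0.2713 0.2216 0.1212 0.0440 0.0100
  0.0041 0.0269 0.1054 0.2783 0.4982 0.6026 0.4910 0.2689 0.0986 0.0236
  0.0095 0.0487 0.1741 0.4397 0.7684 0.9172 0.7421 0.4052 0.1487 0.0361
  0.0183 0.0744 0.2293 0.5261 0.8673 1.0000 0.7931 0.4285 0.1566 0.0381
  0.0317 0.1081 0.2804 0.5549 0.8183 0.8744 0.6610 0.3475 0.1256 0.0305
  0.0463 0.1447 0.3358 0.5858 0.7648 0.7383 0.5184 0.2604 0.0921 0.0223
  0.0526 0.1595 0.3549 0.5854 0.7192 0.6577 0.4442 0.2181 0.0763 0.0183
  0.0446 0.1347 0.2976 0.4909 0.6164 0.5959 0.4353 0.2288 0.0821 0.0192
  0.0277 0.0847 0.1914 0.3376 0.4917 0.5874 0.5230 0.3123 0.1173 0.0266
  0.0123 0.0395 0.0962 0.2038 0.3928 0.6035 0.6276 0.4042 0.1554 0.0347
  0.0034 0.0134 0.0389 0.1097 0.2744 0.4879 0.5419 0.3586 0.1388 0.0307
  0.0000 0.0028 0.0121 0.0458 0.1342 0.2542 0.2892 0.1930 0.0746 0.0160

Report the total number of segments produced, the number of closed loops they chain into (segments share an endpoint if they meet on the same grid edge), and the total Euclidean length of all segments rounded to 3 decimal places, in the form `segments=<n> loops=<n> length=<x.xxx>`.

segments=12 loops=1 length=9.129

cell (1,4): code 0100 → (1.532,5.000)–(2.000,4.011)
cell (1,5): code 1000 → (2.000,5.841)–(1.532,5.000)
cell (2,3): code 0100 → (2.016,4.000)–(3.000,3.715)
cell (2,4): code 1110 → (2.000,4.011)–(2.016,4.000)
cell (2,5): code 1101 → (2.547,6.000)–(2.000,5.841)
cell (2,6): code 1000 → (3.000,6.063)–(2.547,6.000)
cell (3,3): code 0110 → (3.000,3.715)–(4.000,3.817)
cell (3,5): code 1011 → (4.000,5.489)–(3.175,6.000)
cell (3,6): code 0001 → (3.175,6.000)–(3.000,6.063)
cell (4,3): code 0010 → (4.000,3.817)–(4.903,4.000)
cell (4,4): code 0011 → (4.903,4.000)–(4.767,5.000)
cell (4,5): code 0001 → (4.767,5.000)–(4.000,5.489)
total: 12 segments, chained into 1 closed loop(s), length Σ = 9.129115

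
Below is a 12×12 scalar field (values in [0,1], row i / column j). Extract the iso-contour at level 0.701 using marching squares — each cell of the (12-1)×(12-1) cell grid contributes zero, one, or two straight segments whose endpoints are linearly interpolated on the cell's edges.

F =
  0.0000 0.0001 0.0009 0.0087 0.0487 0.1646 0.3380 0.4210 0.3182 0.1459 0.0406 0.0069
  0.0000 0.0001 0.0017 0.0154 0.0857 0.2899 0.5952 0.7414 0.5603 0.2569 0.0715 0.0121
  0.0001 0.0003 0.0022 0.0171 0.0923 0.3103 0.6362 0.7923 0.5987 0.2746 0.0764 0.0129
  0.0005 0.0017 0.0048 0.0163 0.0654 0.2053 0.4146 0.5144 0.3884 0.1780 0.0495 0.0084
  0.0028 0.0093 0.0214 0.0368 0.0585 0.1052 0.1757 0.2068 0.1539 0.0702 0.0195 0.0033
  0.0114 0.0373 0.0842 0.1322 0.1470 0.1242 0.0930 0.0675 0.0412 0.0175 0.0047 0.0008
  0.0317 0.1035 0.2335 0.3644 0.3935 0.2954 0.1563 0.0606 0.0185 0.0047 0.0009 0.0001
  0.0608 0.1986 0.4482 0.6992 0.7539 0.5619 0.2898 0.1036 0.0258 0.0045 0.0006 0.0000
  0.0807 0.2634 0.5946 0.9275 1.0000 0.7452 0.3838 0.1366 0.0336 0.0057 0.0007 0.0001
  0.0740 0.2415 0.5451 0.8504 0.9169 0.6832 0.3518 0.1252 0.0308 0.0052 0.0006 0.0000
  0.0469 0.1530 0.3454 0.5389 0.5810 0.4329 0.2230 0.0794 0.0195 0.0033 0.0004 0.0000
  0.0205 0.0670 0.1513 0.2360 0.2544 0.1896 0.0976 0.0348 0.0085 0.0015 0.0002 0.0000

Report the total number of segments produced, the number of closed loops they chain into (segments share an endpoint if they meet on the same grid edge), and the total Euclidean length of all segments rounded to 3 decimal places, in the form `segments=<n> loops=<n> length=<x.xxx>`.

cell (0,6): code 0100 → (0.874,7.000)–(1.000,6.724)
cell (0,7): code 1000 → (1.000,7.223)–(0.874,7.000)
cell (1,6): code 0110 → (1.000,6.724)–(2.000,6.415)
cell (1,7): code 1001 → (2.000,7.472)–(1.000,7.223)
cell (2,6): code 0010 → (2.000,6.415)–(2.329,7.000)
cell (2,7): code 0001 → (2.329,7.000)–(2.000,7.472)
cell (6,3): code 0100 → (6.853,4.000)–(7.000,3.033)
cell (6,4): code 1000 → (7.000,4.276)–(6.853,4.000)
cell (7,2): code 0100 → (7.008,3.000)–(8.000,2.320)
cell (7,3): code 1110 → (7.000,3.033)–(7.008,3.000)
cell (7,4): code 1101 → (7.759,5.000)–(7.000,4.276)
cell (7,5): code 1000 → (8.000,5.122)–(7.759,5.000)
cell (8,2): code 0110 → (8.000,2.320)–(9.000,2.511)
cell (8,4): code 1011 → (9.000,4.924)–(8.713,5.000)
cell (8,5): code 0001 → (8.713,5.000)–(8.000,5.122)
cell (9,2): code 0010 → (9.000,2.511)–(9.480,3.000)
cell (9,3): code 0011 → (9.480,3.000)–(9.643,4.000)
cell (9,4): code 0001 → (9.643,4.000)–(9.000,4.924)
total: 18 segments, chained into 2 closed loop(s), length Σ = 12.591524

segments=18 loops=2 length=12.592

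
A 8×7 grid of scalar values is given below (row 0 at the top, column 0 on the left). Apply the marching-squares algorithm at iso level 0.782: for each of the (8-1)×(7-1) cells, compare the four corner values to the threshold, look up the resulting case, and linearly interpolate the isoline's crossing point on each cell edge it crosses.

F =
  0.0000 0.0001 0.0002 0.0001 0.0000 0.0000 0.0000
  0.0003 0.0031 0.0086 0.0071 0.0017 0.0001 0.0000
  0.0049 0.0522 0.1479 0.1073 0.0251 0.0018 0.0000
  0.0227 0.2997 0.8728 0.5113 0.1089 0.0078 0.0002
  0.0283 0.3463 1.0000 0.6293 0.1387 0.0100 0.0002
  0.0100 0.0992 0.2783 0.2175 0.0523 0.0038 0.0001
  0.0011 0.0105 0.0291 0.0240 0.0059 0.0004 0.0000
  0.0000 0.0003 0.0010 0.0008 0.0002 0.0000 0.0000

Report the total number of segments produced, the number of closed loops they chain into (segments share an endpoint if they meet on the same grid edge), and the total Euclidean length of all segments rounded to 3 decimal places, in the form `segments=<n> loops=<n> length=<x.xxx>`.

cell (2,1): code 0100 → (2.875,2.000)–(3.000,1.842)
cell (2,2): code 1000 → (3.000,2.251)–(2.875,2.000)
cell (3,1): code 0110 → (3.000,1.842)–(4.000,1.667)
cell (3,2): code 1001 → (4.000,2.588)–(3.000,2.251)
cell (4,1): code 0010 → (4.000,1.667)–(4.302,2.000)
cell (4,2): code 0001 → (4.302,2.000)–(4.000,2.588)
total: 6 segments, chained into 1 closed loop(s), length Σ = 3.664147

segments=6 loops=1 length=3.664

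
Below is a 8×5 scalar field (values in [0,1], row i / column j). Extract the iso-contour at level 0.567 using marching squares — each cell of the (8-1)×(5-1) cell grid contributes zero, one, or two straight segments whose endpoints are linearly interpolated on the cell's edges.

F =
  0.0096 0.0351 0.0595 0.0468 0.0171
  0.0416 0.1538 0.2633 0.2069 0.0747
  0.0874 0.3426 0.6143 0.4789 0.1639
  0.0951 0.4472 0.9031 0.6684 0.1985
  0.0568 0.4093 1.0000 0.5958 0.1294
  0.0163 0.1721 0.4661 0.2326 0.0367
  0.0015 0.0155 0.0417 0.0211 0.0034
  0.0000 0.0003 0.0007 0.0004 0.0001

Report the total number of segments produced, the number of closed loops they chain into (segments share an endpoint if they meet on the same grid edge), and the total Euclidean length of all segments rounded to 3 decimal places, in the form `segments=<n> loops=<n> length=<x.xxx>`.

cell (1,1): code 0100 → (1.865,2.000)–(2.000,1.826)
cell (1,2): code 1000 → (2.000,2.349)–(1.865,2.000)
cell (2,1): code 0110 → (2.000,1.826)–(3.000,1.263)
cell (2,2): code 1101 → (2.465,3.000)–(2.000,2.349)
cell (2,3): code 1000 → (3.000,3.216)–(2.465,3.000)
cell (3,1): code 0110 → (3.000,1.263)–(4.000,1.267)
cell (3,3): code 1001 → (4.000,3.062)–(3.000,3.216)
cell (4,1): code 0010 → (4.000,1.267)–(4.811,2.000)
cell (4,2): code 0011 → (4.811,2.000)–(4.079,3.000)
cell (4,3): code 0001 → (4.079,3.000)–(4.000,3.062)
total: 10 segments, chained into 1 closed loop(s), length Σ = 7.563509

segments=10 loops=1 length=7.564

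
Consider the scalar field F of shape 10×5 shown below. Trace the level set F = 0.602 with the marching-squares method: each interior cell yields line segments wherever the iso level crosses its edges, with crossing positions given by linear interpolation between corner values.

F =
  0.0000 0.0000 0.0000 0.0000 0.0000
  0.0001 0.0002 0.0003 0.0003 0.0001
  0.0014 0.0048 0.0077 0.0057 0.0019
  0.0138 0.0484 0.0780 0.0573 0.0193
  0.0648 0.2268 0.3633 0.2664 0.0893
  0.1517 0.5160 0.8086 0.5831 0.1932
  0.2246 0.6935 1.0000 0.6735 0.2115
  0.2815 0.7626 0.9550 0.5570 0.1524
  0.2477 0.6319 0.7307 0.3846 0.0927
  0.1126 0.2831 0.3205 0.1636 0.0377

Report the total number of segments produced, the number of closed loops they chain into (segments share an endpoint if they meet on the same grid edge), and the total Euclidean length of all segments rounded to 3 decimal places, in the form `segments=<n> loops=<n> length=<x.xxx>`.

cell (4,1): code 0100 → (4.536,2.000)–(5.000,1.294)
cell (4,2): code 1000 → (5.000,2.916)–(4.536,2.000)
cell (5,0): code 0100 → (5.485,1.000)–(6.000,0.805)
cell (5,1): code 1110 → (5.000,1.294)–(5.485,1.000)
cell (5,2): code 1101 → (5.209,3.000)–(5.000,2.916)
cell (5,3): code 1000 → (6.000,3.155)–(5.209,3.000)
cell (6,0): code 0110 → (6.000,0.805)–(7.000,0.666)
cell (6,2): code 1011 → (7.000,2.887)–(6.614,3.000)
cell (6,3): code 0001 → (6.614,3.000)–(6.000,3.155)
cell (7,0): code 0110 → (7.000,0.666)–(8.000,0.922)
cell (7,2): code 1001 → (8.000,2.372)–(7.000,2.887)
cell (8,0): code 0010 → (8.000,0.922)–(8.086,1.000)
cell (8,1): code 0011 → (8.086,1.000)–(8.314,2.000)
cell (8,2): code 0001 → (8.314,2.000)–(8.000,2.372)
total: 14 segments, chained into 1 closed loop(s), length Σ = 9.850965

segments=14 loops=1 length=9.851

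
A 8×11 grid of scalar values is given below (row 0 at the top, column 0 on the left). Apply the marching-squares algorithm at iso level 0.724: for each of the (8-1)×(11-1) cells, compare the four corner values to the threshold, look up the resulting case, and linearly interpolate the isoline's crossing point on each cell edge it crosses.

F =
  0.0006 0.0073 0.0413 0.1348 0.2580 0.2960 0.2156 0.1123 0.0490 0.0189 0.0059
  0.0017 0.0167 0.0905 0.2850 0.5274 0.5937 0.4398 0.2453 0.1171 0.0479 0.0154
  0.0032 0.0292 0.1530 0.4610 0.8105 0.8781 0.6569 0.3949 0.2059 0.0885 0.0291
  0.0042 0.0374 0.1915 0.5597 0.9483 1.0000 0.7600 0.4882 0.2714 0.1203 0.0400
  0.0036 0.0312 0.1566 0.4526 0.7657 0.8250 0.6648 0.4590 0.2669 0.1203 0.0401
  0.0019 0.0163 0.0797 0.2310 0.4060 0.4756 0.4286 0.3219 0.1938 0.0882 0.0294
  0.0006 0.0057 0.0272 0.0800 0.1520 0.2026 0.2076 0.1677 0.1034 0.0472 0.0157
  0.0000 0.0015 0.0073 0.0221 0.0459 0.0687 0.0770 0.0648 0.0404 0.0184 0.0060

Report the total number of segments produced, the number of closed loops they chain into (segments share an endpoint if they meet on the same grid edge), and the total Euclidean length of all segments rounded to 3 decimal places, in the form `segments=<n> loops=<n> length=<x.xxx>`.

cell (1,3): code 0100 → (1.694,4.000)–(2.000,3.753)
cell (1,4): code 1100 → (1.458,5.000)–(1.694,4.000)
cell (1,5): code 1000 → (2.000,5.697)–(1.458,5.000)
cell (2,3): code 0110 → (2.000,3.753)–(3.000,3.423)
cell (2,5): code 1101 → (2.651,6.000)–(2.000,5.697)
cell (2,6): code 1000 → (3.000,6.132)–(2.651,6.000)
cell (3,3): code 0110 → (3.000,3.423)–(4.000,3.867)
cell (3,5): code 1011 → (4.000,5.630)–(3.378,6.000)
cell (3,6): code 0001 → (3.378,6.000)–(3.000,6.132)
cell (4,3): code 0010 → (4.000,3.867)–(4.116,4.000)
cell (4,4): code 0011 → (4.116,4.000)–(4.289,5.000)
cell (4,5): code 0001 → (4.289,5.000)–(4.000,5.630)
total: 12 segments, chained into 1 closed loop(s), length Σ = 8.550966

segments=12 loops=1 length=8.551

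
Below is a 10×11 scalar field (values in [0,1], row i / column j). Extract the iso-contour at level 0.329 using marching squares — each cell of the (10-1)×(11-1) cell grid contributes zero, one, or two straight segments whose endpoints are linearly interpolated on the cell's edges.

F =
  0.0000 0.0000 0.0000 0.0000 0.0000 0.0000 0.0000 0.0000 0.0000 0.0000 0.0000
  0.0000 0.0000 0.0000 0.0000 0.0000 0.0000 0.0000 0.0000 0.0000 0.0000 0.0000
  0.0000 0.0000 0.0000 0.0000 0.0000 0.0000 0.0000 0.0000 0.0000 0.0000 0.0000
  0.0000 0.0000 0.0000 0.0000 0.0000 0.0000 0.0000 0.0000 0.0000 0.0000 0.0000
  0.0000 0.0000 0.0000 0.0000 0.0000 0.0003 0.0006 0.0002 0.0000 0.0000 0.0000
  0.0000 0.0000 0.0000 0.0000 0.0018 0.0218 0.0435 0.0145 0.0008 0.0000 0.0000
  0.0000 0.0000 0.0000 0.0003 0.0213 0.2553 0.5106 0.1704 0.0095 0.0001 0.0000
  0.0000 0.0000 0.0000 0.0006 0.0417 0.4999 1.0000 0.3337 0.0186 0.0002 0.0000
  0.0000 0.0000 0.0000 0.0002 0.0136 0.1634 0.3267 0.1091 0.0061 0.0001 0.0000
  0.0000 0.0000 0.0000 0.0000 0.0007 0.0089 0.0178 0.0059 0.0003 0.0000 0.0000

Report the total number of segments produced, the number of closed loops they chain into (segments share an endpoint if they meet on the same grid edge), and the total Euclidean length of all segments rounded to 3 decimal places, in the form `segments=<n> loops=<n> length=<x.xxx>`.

segments=10 loops=1 length=6.956

cell (5,5): code 0100 → (5.611,6.000)–(6.000,5.289)
cell (5,6): code 1000 → (6.000,6.534)–(5.611,6.000)
cell (6,4): code 0100 → (6.301,5.000)–(7.000,4.627)
cell (6,5): code 1110 → (6.000,5.289)–(6.301,5.000)
cell (6,6): code 1101 → (6.971,7.000)–(6.000,6.534)
cell (6,7): code 1000 → (7.000,7.015)–(6.971,7.000)
cell (7,4): code 0010 → (7.000,4.627)–(7.508,5.000)
cell (7,5): code 0011 → (7.508,5.000)–(7.997,6.000)
cell (7,6): code 0011 → (7.997,6.000)–(7.021,7.000)
cell (7,7): code 0001 → (7.021,7.000)–(7.000,7.015)
total: 10 segments, chained into 1 closed loop(s), length Σ = 6.955991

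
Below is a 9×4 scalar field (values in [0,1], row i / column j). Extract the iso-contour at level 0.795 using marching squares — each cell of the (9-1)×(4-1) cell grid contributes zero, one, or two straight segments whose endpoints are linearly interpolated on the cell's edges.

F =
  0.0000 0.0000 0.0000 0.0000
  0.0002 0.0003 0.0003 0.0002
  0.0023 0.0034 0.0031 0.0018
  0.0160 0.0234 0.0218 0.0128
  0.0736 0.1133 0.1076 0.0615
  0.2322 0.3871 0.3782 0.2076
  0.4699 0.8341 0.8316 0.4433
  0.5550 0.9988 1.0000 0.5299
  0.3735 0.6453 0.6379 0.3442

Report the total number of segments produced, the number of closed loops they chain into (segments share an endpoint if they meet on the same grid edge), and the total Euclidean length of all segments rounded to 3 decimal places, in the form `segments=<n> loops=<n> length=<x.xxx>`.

cell (5,0): code 0100 → (5.913,1.000)–(6.000,0.893)
cell (5,1): code 1100 → (5.919,2.000)–(5.913,1.000)
cell (5,2): code 1000 → (6.000,2.094)–(5.919,2.000)
cell (6,0): code 0110 → (6.000,0.893)–(7.000,0.541)
cell (6,2): code 1001 → (7.000,2.436)–(6.000,2.094)
cell (7,0): code 0010 → (7.000,0.541)–(7.577,1.000)
cell (7,1): code 0011 → (7.577,1.000)–(7.566,2.000)
cell (7,2): code 0001 → (7.566,2.000)–(7.000,2.436)
total: 8 segments, chained into 1 closed loop(s), length Σ = 5.831238

segments=8 loops=1 length=5.831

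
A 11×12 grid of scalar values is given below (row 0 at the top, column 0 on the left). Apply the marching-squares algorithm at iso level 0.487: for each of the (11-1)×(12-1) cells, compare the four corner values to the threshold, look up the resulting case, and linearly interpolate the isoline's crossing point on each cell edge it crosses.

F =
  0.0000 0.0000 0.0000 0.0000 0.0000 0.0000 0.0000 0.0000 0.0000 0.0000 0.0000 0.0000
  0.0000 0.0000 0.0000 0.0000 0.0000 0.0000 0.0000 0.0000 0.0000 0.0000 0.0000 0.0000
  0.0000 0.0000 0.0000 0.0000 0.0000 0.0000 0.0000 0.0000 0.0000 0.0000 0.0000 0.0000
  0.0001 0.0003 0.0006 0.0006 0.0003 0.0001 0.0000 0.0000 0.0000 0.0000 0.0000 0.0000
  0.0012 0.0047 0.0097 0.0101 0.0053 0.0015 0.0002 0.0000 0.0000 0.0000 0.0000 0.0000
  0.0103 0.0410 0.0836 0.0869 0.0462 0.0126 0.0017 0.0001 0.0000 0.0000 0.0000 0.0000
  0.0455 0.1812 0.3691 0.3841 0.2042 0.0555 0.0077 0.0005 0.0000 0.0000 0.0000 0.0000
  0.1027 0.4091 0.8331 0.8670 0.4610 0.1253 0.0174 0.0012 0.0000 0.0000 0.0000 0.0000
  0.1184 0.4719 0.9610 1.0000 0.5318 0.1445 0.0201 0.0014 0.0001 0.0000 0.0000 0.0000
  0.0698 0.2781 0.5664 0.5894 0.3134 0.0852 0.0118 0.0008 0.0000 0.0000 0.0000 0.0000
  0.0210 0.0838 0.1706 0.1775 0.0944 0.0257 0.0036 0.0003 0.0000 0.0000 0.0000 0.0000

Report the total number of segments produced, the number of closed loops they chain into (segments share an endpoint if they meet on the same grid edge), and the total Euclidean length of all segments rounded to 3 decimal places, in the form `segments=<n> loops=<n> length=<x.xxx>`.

cell (6,1): code 0100 → (6.254,2.000)–(7.000,1.184)
cell (6,2): code 1100 → (6.213,3.000)–(6.254,2.000)
cell (6,3): code 1000 → (7.000,3.936)–(6.213,3.000)
cell (7,1): code 0110 → (7.000,1.184)–(8.000,1.031)
cell (7,3): code 1101 → (7.367,4.000)–(7.000,3.936)
cell (7,4): code 1000 → (8.000,4.116)–(7.367,4.000)
cell (8,1): code 0110 → (8.000,1.031)–(9.000,1.725)
cell (8,3): code 1011 → (9.000,3.371)–(8.205,4.000)
cell (8,4): code 0001 → (8.205,4.000)–(8.000,4.116)
cell (9,1): code 0010 → (9.000,1.725)–(9.201,2.000)
cell (9,2): code 0011 → (9.201,2.000)–(9.249,3.000)
cell (9,3): code 0001 → (9.249,3.000)–(9.000,3.371)
total: 12 segments, chained into 1 closed loop(s), length Σ = 9.611703

segments=12 loops=1 length=9.612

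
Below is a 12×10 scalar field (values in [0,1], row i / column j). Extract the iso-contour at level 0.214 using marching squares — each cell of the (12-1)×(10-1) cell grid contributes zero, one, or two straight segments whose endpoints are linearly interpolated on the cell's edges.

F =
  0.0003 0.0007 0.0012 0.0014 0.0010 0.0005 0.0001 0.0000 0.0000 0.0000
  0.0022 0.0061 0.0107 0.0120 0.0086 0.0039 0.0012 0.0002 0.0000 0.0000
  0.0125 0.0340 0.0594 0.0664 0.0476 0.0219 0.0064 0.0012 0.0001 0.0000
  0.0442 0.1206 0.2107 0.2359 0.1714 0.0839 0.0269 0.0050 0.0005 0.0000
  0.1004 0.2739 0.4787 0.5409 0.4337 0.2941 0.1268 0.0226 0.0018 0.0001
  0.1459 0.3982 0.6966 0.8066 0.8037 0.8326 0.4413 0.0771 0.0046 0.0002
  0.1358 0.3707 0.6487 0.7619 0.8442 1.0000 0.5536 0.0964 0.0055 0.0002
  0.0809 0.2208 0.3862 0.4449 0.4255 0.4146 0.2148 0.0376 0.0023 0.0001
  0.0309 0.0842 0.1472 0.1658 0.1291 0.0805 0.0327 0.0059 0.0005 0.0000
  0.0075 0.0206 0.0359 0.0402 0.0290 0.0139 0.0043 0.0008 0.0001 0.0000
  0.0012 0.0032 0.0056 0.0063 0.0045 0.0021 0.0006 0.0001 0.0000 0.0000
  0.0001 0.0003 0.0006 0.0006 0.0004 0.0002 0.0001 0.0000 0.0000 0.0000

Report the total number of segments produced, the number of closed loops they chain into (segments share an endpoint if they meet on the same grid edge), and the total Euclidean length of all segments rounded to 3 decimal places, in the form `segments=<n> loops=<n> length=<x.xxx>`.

cell (2,2): code 0100 → (2.871,3.000)–(3.000,2.131)
cell (2,3): code 1000 → (3.000,3.340)–(2.871,3.000)
cell (3,0): code 0100 → (3.609,1.000)–(4.000,0.655)
cell (3,1): code 1100 → (3.012,2.000)–(3.609,1.000)
cell (3,2): code 1110 → (3.000,2.131)–(3.012,2.000)
cell (3,3): code 1101 → (3.162,4.000)–(3.000,3.340)
cell (3,4): code 1100 → (3.619,5.000)–(3.162,4.000)
cell (3,5): code 1000 → (4.000,5.479)–(3.619,5.000)
cell (4,0): code 0110 → (4.000,0.655)–(5.000,0.270)
cell (4,5): code 1101 → (4.277,6.000)–(4.000,5.479)
cell (4,6): code 1000 → (5.000,6.624)–(4.277,6.000)
cell (5,0): code 0110 → (5.000,0.270)–(6.000,0.333)
cell (5,6): code 1001 → (6.000,6.743)–(5.000,6.624)
cell (6,0): code 0110 → (6.000,0.333)–(7.000,0.951)
cell (6,6): code 1001 → (7.000,6.005)–(6.000,6.743)
cell (7,0): code 0010 → (7.000,0.951)–(7.050,1.000)
cell (7,1): code 0011 → (7.050,1.000)–(7.721,2.000)
cell (7,2): code 0011 → (7.721,2.000)–(7.827,3.000)
cell (7,3): code 0011 → (7.827,3.000)–(7.714,4.000)
cell (7,4): code 0011 → (7.714,4.000)–(7.600,5.000)
cell (7,5): code 0011 → (7.600,5.000)–(7.004,6.000)
cell (7,6): code 0001 → (7.004,6.000)–(7.000,6.005)
total: 22 segments, chained into 1 closed loop(s), length Σ = 17.958019

segments=22 loops=1 length=17.958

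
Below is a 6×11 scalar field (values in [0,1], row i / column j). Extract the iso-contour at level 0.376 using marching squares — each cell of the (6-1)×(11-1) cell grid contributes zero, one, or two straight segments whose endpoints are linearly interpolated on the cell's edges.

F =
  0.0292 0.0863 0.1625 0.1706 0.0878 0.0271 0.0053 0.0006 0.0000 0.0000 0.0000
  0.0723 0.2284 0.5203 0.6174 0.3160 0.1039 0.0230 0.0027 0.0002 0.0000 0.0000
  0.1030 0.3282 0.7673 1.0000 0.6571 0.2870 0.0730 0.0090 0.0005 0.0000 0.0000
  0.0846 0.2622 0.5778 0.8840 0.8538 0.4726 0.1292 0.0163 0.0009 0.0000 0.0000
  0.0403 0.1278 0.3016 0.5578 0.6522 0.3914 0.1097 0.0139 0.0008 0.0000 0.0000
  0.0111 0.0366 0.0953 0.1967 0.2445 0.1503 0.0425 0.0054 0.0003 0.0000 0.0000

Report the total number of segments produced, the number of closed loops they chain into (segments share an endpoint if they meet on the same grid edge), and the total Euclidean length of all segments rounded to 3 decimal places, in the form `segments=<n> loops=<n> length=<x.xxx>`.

cell (0,1): code 0100 → (0.597,2.000)–(1.000,1.506)
cell (0,2): code 1100 → (0.460,3.000)–(0.597,2.000)
cell (0,3): code 1000 → (1.000,3.801)–(0.460,3.000)
cell (1,1): code 0110 → (1.000,1.506)–(2.000,1.109)
cell (1,3): code 1101 → (1.176,4.000)–(1.000,3.801)
cell (1,4): code 1000 → (2.000,4.760)–(1.176,4.000)
cell (2,1): code 0110 → (2.000,1.109)–(3.000,1.361)
cell (2,4): code 1101 → (2.480,5.000)–(2.000,4.760)
cell (2,5): code 1000 → (3.000,5.281)–(2.480,5.000)
cell (3,1): code 0010 → (3.000,1.361)–(3.731,2.000)
cell (3,2): code 0111 → (3.731,2.000)–(4.000,2.290)
cell (3,5): code 1001 → (4.000,5.055)–(3.000,5.281)
cell (4,2): code 0010 → (4.000,2.290)–(4.503,3.000)
cell (4,3): code 0011 → (4.503,3.000)–(4.677,4.000)
cell (4,4): code 0011 → (4.677,4.000)–(4.064,5.000)
cell (4,5): code 0001 → (4.064,5.000)–(4.000,5.055)
total: 16 segments, chained into 1 closed loop(s), length Σ = 12.769710

segments=16 loops=1 length=12.770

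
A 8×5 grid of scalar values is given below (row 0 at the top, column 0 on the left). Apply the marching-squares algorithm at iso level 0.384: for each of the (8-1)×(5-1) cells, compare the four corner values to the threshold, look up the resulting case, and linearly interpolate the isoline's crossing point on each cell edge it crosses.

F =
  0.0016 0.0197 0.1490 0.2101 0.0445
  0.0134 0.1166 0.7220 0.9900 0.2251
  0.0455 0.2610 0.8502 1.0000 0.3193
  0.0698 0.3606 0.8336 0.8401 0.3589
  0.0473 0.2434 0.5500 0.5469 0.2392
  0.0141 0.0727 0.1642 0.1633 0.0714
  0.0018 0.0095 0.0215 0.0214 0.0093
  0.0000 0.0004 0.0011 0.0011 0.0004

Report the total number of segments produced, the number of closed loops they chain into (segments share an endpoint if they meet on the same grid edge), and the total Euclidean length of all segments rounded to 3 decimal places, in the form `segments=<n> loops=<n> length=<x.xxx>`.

cell (0,1): code 0100 → (0.410,2.000)–(1.000,1.442)
cell (0,2): code 1100 → (0.223,3.000)–(0.410,2.000)
cell (0,3): code 1000 → (1.000,3.792)–(0.223,3.000)
cell (1,1): code 0110 → (1.000,1.442)–(2.000,1.209)
cell (1,3): code 1001 → (2.000,3.905)–(1.000,3.792)
cell (2,1): code 0110 → (2.000,1.209)–(3.000,1.049)
cell (2,3): code 1001 → (3.000,3.948)–(2.000,3.905)
cell (3,1): code 0110 → (3.000,1.049)–(4.000,1.459)
cell (3,3): code 1001 → (4.000,3.529)–(3.000,3.948)
cell (4,1): code 0010 → (4.000,1.459)–(4.430,2.000)
cell (4,2): code 0011 → (4.430,2.000)–(4.425,3.000)
cell (4,3): code 0001 → (4.425,3.000)–(4.000,3.529)
total: 12 segments, chained into 1 closed loop(s), length Σ = 11.520622

segments=12 loops=1 length=11.521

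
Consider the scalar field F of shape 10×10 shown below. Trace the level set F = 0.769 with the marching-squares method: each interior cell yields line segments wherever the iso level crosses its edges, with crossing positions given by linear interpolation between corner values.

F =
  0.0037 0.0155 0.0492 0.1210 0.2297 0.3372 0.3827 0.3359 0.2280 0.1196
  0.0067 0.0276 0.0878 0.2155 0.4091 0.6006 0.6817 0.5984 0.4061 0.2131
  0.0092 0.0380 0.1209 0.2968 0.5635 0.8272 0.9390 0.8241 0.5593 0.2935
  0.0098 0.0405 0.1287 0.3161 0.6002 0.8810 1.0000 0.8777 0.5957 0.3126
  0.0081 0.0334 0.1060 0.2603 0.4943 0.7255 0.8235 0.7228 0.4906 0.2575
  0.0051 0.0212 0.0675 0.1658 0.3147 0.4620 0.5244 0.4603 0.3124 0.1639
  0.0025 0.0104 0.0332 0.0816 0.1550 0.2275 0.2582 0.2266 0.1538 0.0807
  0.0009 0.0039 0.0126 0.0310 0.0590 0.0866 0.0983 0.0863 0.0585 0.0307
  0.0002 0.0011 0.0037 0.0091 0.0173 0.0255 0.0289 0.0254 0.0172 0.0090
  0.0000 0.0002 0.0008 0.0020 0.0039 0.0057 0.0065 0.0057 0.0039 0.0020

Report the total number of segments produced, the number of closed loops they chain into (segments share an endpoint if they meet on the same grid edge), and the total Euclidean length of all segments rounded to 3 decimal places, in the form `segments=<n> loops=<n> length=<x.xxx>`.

segments=12 loops=1 length=8.705

cell (1,4): code 0100 → (1.743,5.000)–(2.000,4.779)
cell (1,5): code 1100 → (1.339,6.000)–(1.743,5.000)
cell (1,6): code 1100 → (1.756,7.000)–(1.339,6.000)
cell (1,7): code 1000 → (2.000,7.208)–(1.756,7.000)
cell (2,4): code 0110 → (2.000,4.779)–(3.000,4.601)
cell (2,7): code 1001 → (3.000,7.385)–(2.000,7.208)
cell (3,4): code 0010 → (3.000,4.601)–(3.720,5.000)
cell (3,5): code 0111 → (3.720,5.000)–(4.000,5.444)
cell (3,6): code 1011 → (4.000,6.541)–(3.702,7.000)
cell (3,7): code 0001 → (3.702,7.000)–(3.000,7.385)
cell (4,5): code 0010 → (4.000,5.444)–(4.182,6.000)
cell (4,6): code 0001 → (4.182,6.000)–(4.000,6.541)
total: 12 segments, chained into 1 closed loop(s), length Σ = 8.704673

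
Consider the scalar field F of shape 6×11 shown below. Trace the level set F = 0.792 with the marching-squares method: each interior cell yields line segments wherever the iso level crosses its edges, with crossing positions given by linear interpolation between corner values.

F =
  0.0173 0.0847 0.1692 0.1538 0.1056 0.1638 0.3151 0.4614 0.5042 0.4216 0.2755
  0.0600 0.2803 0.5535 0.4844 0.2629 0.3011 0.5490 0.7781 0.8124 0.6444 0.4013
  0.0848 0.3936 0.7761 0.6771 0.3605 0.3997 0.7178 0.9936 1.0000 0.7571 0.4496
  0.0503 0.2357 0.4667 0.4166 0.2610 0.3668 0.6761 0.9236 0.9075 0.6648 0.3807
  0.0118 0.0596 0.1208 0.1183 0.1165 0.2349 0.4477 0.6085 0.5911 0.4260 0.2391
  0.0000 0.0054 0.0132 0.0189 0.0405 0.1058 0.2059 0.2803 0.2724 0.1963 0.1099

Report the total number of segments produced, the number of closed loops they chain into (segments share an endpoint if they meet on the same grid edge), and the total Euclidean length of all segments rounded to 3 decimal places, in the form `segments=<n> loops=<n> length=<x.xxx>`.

cell (0,7): code 0100 → (0.934,8.000)–(1.000,7.405)
cell (0,8): code 1000 → (1.000,8.121)–(0.934,8.000)
cell (1,6): code 0100 → (1.065,7.000)–(2.000,6.269)
cell (1,7): code 1110 → (1.000,7.405)–(1.065,7.000)
cell (1,8): code 1001 → (2.000,8.856)–(1.000,8.121)
cell (2,6): code 0110 → (2.000,6.269)–(3.000,6.468)
cell (2,8): code 1001 → (3.000,8.476)–(2.000,8.856)
cell (3,6): code 0010 → (3.000,6.468)–(3.418,7.000)
cell (3,7): code 0011 → (3.418,7.000)–(3.365,8.000)
cell (3,8): code 0001 → (3.365,8.000)–(3.000,8.476)
total: 10 segments, chained into 1 closed loop(s), length Σ = 7.942137

segments=10 loops=1 length=7.942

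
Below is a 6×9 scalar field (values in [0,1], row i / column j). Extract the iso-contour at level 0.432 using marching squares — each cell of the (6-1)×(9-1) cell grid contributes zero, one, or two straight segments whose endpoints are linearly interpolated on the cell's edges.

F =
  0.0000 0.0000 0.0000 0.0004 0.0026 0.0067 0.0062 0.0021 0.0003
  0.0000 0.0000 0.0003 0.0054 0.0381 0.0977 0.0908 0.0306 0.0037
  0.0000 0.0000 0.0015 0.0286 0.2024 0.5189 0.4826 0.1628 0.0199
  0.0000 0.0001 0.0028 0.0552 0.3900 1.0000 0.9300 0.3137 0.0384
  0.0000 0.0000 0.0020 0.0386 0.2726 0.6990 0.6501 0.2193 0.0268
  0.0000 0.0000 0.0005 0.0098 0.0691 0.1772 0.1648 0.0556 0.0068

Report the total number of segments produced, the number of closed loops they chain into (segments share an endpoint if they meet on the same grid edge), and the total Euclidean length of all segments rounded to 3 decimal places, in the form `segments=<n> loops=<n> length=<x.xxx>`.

cell (1,4): code 0100 → (1.794,5.000)–(2.000,4.725)
cell (1,5): code 1100 → (1.871,6.000)–(1.794,5.000)
cell (1,6): code 1000 → (2.000,6.158)–(1.871,6.000)
cell (2,4): code 0110 → (2.000,4.725)–(3.000,4.069)
cell (2,6): code 1001 → (3.000,6.808)–(2.000,6.158)
cell (3,4): code 0110 → (3.000,4.069)–(4.000,4.374)
cell (3,6): code 1001 → (4.000,6.506)–(3.000,6.808)
cell (4,4): code 0010 → (4.000,4.374)–(4.512,5.000)
cell (4,5): code 0011 → (4.512,5.000)–(4.449,6.000)
cell (4,6): code 0001 → (4.449,6.000)–(4.000,6.506)
total: 10 segments, chained into 1 closed loop(s), length Σ = 8.517098

segments=10 loops=1 length=8.517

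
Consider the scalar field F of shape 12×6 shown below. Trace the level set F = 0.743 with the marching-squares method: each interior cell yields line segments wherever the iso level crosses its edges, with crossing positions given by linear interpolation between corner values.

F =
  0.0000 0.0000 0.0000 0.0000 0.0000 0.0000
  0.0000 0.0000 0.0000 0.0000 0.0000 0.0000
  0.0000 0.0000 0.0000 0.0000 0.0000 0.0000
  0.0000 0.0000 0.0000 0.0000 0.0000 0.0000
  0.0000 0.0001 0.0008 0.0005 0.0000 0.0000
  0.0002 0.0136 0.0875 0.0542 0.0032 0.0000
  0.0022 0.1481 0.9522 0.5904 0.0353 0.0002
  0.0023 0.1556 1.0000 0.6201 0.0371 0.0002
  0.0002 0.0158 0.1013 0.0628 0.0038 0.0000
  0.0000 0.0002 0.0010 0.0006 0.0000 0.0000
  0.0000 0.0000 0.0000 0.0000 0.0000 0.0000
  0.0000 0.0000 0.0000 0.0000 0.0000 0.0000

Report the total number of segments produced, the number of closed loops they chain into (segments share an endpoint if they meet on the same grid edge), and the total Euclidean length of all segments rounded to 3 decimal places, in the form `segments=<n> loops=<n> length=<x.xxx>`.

segments=6 loops=1 length=4.140

cell (5,1): code 0100 → (5.758,2.000)–(6.000,1.740)
cell (5,2): code 1000 → (6.000,2.578)–(5.758,2.000)
cell (6,1): code 0110 → (6.000,1.740)–(7.000,1.696)
cell (6,2): code 1001 → (7.000,2.676)–(6.000,2.578)
cell (7,1): code 0010 → (7.000,1.696)–(7.286,2.000)
cell (7,2): code 0001 → (7.286,2.000)–(7.000,2.676)
total: 6 segments, chained into 1 closed loop(s), length Σ = 4.139939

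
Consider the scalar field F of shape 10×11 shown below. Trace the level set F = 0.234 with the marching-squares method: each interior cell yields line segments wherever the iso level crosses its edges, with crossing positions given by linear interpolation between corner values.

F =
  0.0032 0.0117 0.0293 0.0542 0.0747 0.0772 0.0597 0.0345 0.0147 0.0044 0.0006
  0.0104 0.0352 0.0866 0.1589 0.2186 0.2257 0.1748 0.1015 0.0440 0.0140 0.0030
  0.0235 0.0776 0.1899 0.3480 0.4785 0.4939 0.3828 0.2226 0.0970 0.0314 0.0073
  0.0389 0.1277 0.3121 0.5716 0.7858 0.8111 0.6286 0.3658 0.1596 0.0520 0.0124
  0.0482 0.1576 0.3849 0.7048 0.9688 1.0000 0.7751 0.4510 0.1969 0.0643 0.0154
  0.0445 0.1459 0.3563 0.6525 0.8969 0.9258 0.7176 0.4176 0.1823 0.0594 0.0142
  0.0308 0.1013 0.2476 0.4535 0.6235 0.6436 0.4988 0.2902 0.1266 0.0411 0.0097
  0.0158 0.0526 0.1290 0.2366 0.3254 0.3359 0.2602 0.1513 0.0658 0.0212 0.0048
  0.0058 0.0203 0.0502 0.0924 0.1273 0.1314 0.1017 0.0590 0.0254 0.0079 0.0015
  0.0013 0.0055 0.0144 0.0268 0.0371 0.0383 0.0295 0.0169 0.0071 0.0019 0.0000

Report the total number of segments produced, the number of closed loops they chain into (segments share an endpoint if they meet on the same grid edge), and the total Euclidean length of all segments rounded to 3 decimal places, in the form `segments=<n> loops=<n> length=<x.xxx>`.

segments=24 loops=1 length=20.343

cell (1,2): code 0100 → (1.397,3.000)–(2.000,2.279)
cell (1,3): code 1100 → (1.059,4.000)–(1.397,3.000)
cell (1,4): code 1100 → (1.031,5.000)–(1.059,4.000)
cell (1,5): code 1100 → (1.285,6.000)–(1.031,5.000)
cell (1,6): code 1000 → (2.000,6.929)–(1.285,6.000)
cell (2,1): code 0100 → (2.361,2.000)–(3.000,1.576)
cell (2,2): code 1110 → (2.000,2.279)–(2.361,2.000)
cell (2,6): code 1101 → (2.080,7.000)–(2.000,6.929)
cell (2,7): code 1000 → (3.000,7.639)–(2.080,7.000)
cell (3,1): code 0110 → (3.000,1.576)–(4.000,1.336)
cell (3,7): code 1001 → (4.000,7.854)–(3.000,7.639)
cell (4,1): code 0110 → (4.000,1.336)–(5.000,1.419)
cell (4,7): code 1001 → (5.000,7.780)–(4.000,7.854)
cell (5,1): code 0110 → (5.000,1.419)–(6.000,1.907)
cell (5,7): code 1001 → (6.000,7.344)–(5.000,7.780)
cell (6,1): code 0010 → (6.000,1.907)–(6.115,2.000)
cell (6,2): code 0111 → (6.115,2.000)–(7.000,2.976)
cell (6,6): code 1011 → (7.000,6.241)–(6.405,7.000)
cell (6,7): code 0001 → (6.405,7.000)–(6.000,7.344)
cell (7,2): code 0010 → (7.000,2.976)–(7.018,3.000)
cell (7,3): code 0011 → (7.018,3.000)–(7.461,4.000)
cell (7,4): code 0011 → (7.461,4.000)–(7.498,5.000)
cell (7,5): code 0011 → (7.498,5.000)–(7.165,6.000)
cell (7,6): code 0001 → (7.165,6.000)–(7.000,6.241)
total: 24 segments, chained into 1 closed loop(s), length Σ = 20.343112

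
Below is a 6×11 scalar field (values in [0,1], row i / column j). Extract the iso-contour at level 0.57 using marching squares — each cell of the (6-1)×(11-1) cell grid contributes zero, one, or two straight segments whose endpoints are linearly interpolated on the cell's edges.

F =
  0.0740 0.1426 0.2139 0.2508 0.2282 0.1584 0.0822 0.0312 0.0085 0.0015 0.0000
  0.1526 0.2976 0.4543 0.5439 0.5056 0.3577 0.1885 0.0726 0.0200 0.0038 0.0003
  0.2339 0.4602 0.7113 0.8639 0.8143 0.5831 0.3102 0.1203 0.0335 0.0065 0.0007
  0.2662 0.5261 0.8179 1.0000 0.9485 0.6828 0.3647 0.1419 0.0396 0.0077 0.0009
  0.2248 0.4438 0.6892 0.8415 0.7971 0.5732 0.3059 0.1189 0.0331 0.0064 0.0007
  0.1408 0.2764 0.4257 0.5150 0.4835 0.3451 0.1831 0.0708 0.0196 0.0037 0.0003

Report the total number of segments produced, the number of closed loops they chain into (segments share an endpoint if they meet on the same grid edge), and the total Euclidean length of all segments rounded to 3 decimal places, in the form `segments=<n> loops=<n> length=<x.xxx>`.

segments=14 loops=1 length=12.367

cell (1,1): code 0100 → (1.450,2.000)–(2.000,1.437)
cell (1,2): code 1100 → (1.082,3.000)–(1.450,2.000)
cell (1,3): code 1100 → (1.209,4.000)–(1.082,3.000)
cell (1,4): code 1100 → (1.942,5.000)–(1.209,4.000)
cell (1,5): code 1000 → (2.000,5.048)–(1.942,5.000)
cell (2,1): code 0110 → (2.000,1.437)–(3.000,1.150)
cell (2,5): code 1001 → (3.000,5.355)–(2.000,5.048)
cell (3,1): code 0110 → (3.000,1.150)–(4.000,1.514)
cell (3,5): code 1001 → (4.000,5.012)–(3.000,5.355)
cell (4,1): code 0010 → (4.000,1.514)–(4.452,2.000)
cell (4,2): code 0011 → (4.452,2.000)–(4.832,3.000)
cell (4,3): code 0011 → (4.832,3.000)–(4.724,4.000)
cell (4,4): code 0011 → (4.724,4.000)–(4.014,5.000)
cell (4,5): code 0001 → (4.014,5.000)–(4.000,5.012)
total: 14 segments, chained into 1 closed loop(s), length Σ = 12.367354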